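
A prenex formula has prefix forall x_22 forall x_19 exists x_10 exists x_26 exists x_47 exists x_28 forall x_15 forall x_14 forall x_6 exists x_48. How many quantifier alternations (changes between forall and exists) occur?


Walk the prefix and count type changes:
  position 1: forall -> forall
  position 2: forall -> exists <-- alternation
  position 3: exists -> exists
  position 4: exists -> exists
  position 5: exists -> exists
  position 6: exists -> forall <-- alternation
  position 7: forall -> forall
  position 8: forall -> forall
  position 9: forall -> exists <-- alternation
Total alternations = 3

3


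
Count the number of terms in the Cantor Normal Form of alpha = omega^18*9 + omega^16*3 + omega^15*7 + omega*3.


CNF: omega^18*9 + omega^16*3 + omega^15*7 + omega*3
Count the summands separated by '+':
  term 1: omega^18*9
  term 2: omega^16*3
  term 3: omega^15*7
  term 4: omega*3
Total terms = 4

4


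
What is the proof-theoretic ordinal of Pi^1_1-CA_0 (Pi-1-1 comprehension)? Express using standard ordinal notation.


The proof-theoretic ordinal of Pi^1_1-CA_0 (Pi-1-1 comprehension) is a standard result in ordinal analysis.
This ordinal is the supremum of order types of primitive recursive well-orderings
that the theory can prove to be well-ordered.
For Pi^1_1-CA_0 (Pi-1-1 comprehension), the proof-theoretic ordinal is psi_0(Omega_omega).

psi_0(Omega_omega)


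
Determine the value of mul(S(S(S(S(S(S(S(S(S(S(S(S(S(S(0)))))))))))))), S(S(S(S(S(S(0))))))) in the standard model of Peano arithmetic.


mul(S^14(0), S^6(0)):
S^14(0) = 14
S^6(0) = 6
14 * 6 = 84

84


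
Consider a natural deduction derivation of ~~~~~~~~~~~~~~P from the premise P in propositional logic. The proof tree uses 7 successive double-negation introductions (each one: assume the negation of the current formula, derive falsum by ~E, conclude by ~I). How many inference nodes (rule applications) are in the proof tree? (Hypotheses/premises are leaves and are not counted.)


Each double-negation introduction (from C infer ~~C) uses 2 inference nodes: one ~E (C and ~C give falsum) and one ~I (discharge ~C).
7 double negations = 7 * 2 = 14 inference nodes.

14


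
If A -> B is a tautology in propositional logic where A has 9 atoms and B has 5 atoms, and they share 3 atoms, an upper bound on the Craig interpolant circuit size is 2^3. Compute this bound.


Shared atoms = 3
Craig interpolant size bound = 2^3
= 8

8


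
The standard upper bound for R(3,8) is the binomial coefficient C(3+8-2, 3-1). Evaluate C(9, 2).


R(3,8) <= C(3+8-2, 3-1) = C(9, 2)
C(9, 2) = 9! / (2! * 7!)
= 36

36


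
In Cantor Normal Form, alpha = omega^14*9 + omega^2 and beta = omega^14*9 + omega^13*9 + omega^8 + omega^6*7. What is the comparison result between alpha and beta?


Compare term by term from highest exponent:
alpha = omega^14*9 + omega^2
beta = omega^14*9 + omega^13*9 + omega^8 + omega^6*7
Term 1: alpha has omega^14*9, beta has omega^14*9
Term 2: alpha has omega^2*1, beta has omega^13*9
Term 3: alpha has omega^0*0, beta has omega^8*1
Term 4: alpha has omega^0*0, beta has omega^6*7
Result: alpha < beta

alpha < beta


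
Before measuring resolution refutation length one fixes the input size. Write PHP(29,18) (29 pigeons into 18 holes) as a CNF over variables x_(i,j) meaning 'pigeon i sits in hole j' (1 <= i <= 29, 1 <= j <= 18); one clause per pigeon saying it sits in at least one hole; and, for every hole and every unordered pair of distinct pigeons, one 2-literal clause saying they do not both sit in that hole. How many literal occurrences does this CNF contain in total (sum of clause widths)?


PHP(29,18): 29 pigeons, 18 holes, 29*18 = 522 variables.
- pigeon clauses: one per pigeon -> 29 clauses of width 18 -> 522 literals
- hole clauses: 18 holes * C(29,2) = 18 * 406 -> 7308 clauses of width 2 -> 14616 literals
Total literal occurrences = 522 + 14616 = 15138

15138


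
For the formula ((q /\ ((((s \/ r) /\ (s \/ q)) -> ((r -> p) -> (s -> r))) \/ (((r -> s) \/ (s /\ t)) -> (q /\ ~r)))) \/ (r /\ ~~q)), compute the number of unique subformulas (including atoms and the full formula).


Formula: ((q /\ ((((s \/ r) /\ (s \/ q)) -> ((r -> p) -> (s -> r))) \/ (((r -> s) \/ (s /\ t)) -> (q /\ ~r)))) \/ (r /\ ~~q))
Subformulas found:
  1. r
  2. p
  3. q
  4. s
  5. t
  6. ~r
  7. ~q
  8. ~~q
  9. (s \/ r)
  10. (s -> r)
  11. (r -> p)
  12. (s /\ t)
  13. (s \/ q)
  14. (r -> s)
  15. (q /\ ~r)
  16. (r /\ ~~q)
  17. ((r -> p) -> (s -> r))
  18. ((r -> s) \/ (s /\ t))
  19. ((s \/ r) /\ (s \/ q))
  20. (((r -> s) \/ (s /\ t)) -> (q /\ ~r))
  21. (((s \/ r) /\ (s \/ q)) -> ((r -> p) -> (s -> r)))
  22. ((((s \/ r) /\ (s \/ q)) -> ((r -> p) -> (s -> r))) \/ (((r -> s) \/ (s /\ t)) -> (q /\ ~r)))
  23. (q /\ ((((s \/ r) /\ (s \/ q)) -> ((r -> p) -> (s -> r))) \/ (((r -> s) \/ (s /\ t)) -> (q /\ ~r))))
  24. ((q /\ ((((s \/ r) /\ (s \/ q)) -> ((r -> p) -> (s -> r))) \/ (((r -> s) \/ (s /\ t)) -> (q /\ ~r)))) \/ (r /\ ~~q))
Total distinct subformulas = 24

24


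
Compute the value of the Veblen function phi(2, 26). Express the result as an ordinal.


phi(2, 26):
phi(2, beta) = zeta_beta (the beta-th zeta number, fixed point of epsilon).
phi(2, 26) = zeta_26

zeta_26


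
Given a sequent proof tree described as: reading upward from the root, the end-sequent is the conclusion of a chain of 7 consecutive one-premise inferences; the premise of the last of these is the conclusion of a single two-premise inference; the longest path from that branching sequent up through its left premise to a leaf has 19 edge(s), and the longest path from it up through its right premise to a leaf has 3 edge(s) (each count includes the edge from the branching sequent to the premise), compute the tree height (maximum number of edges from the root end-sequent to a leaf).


Longest path through the left premise: 19 edges (measured from the branching sequent)
Longest path through the right premise: 3 edges
Height of the subtree rooted at the branching sequent: max(19, 3) = 19
The branching sequent sits 7 edges above the root (the chain of one-premise inferences), so height = 19 + 7 = 26

26


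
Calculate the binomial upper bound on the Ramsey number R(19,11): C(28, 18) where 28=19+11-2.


R(19,11) <= C(19+11-2, 19-1) = C(28, 18)
C(28, 18) = 28! / (18! * 10!)
= 13123110

13123110


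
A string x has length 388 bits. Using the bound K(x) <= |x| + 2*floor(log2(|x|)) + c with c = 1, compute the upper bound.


floor(log2(388)) = 8
2 * 8 = 16
K(x) <= 388 + 16 + 1 = 405

405


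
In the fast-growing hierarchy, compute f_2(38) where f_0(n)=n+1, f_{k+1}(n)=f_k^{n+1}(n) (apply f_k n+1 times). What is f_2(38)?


f_2(38) = f_1^39(38)
f_1(m) = 2m + 1.
Iterating: f_1^k(n) = 2^k*(n+1) - 1.
f_2(38) = 2^39*(38+1) - 1 = 549755813888*39 - 1 = 21440476741631

21440476741631


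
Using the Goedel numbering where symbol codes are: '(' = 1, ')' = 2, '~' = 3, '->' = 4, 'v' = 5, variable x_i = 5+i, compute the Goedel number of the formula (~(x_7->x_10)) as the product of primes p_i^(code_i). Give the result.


Formula: (~(x_7->x_10))
Symbol codes: [1, 3, 1, 12, 4, 15, 2, 2]
Primes: [2, 3, 5, 7, 11, 13, 17, 19]
p_1^1 = 2^1 = 2
p_2^3 = 3^3 = 27
p_3^1 = 5^1 = 5
p_4^12 = 7^12 = 13841287201
p_5^4 = 11^4 = 14641
p_6^15 = 13^15 = 51185893014090757
p_7^2 = 17^2 = 289
p_8^2 = 19^2 = 361
Product = 292190649785175212919032895755249914710

292190649785175212919032895755249914710


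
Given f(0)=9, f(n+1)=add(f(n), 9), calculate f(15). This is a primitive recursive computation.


f(0) = 9
f(1) = add(f(0), 9) = add(9, 9) = 18
f(2) = add(f(1), 9) = add(18, 9) = 27
f(3) = add(f(2), 9) = add(27, 9) = 36
f(4) = add(f(3), 9) = add(36, 9) = 45
f(5) = add(f(4), 9) = add(45, 9) = 54
f(6) = add(f(5), 9) = add(54, 9) = 63
f(7) = add(f(6), 9) = add(63, 9) = 72
f(8) = add(f(7), 9) = add(72, 9) = 81
f(9) = add(f(8), 9) = add(81, 9) = 90
f(10) = add(f(9), 9) = add(90, 9) = 99
f(11) = add(f(10), 9) = add(99, 9) = 108
f(12) = add(f(11), 9) = add(108, 9) = 117
f(13) = add(f(12), 9) = add(117, 9) = 126
f(14) = add(f(13), 9) = add(126, 9) = 135
f(15) = add(f(14), 9) = add(135, 9) = 144


144


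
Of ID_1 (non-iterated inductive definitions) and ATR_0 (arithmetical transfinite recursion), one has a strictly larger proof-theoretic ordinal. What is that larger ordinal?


Proof-theoretic ordinal of ID_1 (non-iterated inductive definitions): psi_0(epsilon_{Omega+1})
Proof-theoretic ordinal of ATR_0 (arithmetical transfinite recursion): Gamma_0
Comparing: Gamma_0 < psi_0(epsilon_{Omega+1}).
The larger ordinal is psi_0(epsilon_{Omega+1}) (from ID_1 (non-iterated inductive definitions)).

psi_0(epsilon_{Omega+1})


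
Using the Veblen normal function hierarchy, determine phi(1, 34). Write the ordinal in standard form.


phi(1, 34):
phi(1, beta) = epsilon_beta (the beta-th epsilon number).
phi(1, 34) = epsilon_34

epsilon_34


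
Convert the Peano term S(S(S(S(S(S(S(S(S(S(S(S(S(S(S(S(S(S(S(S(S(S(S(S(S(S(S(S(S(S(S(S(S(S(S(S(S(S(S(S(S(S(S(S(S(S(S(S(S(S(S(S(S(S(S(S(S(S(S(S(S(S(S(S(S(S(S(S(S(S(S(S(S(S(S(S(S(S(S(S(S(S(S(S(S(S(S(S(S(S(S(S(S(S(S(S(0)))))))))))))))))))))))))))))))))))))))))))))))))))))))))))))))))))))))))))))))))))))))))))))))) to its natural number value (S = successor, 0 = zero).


Counting successors applied to 0:
96 applications of S to 0 = 96

96


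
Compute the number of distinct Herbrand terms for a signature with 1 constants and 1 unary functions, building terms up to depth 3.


Herbrand terms by depth:
Depth 0: 1 constants
Depth 1: 1 new terms (running total: 2)
Depth 2: 1 new terms (running total: 3)
Depth 3: 1 new terms (running total: 4)
Total distinct ground terms = 4

4


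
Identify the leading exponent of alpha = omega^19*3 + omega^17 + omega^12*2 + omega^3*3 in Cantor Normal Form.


CNF: omega^19*3 + omega^17 + omega^12*2 + omega^3*3
The leading term is omega^19*3, which has exponent 19.

19


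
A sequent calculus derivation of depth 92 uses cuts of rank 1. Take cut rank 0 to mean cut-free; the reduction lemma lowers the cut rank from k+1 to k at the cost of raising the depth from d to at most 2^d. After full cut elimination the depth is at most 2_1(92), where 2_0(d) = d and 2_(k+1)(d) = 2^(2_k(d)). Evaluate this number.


Each rank reduction sends depth d to at most 2^d; cut rank r needs r reductions.
2_0(92) = 92
2_1(92) = 2^92 = 4951760157141521099596496896
Cut-free depth bound = 4951760157141521099596496896

4951760157141521099596496896


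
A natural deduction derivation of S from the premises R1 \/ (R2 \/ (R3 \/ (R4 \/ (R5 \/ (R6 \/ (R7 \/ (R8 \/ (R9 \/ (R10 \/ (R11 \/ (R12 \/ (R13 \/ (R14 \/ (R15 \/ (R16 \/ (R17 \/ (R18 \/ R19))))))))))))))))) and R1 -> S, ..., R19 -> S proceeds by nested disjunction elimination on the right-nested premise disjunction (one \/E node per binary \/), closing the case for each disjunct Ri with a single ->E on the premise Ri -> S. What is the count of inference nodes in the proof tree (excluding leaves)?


The premise R1 \/ (R2 \/ (R3 \/ (R4 \/ (R5 \/ (R6 \/ (R7 \/ (R8 \/ (R9 \/ (R10 \/ (R11 \/ (R12 \/ (R13 \/ (R14 \/ (R15 \/ (R16 \/ (R17 \/ (R18 \/ R19))))))))))))))))) contains 19 disjuncts, hence 18 binary \/ connectives.
- Each binary \/ is eliminated once: 18 \/E nodes.
- Each of the 19 cases Ri derives S by one ->E with Ri -> S: 19 ->E nodes.
Total = 18 + 19 = 37

37


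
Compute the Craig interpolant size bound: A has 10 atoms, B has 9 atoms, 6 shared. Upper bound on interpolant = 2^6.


Shared atoms = 6
Craig interpolant size bound = 2^6
= 64

64


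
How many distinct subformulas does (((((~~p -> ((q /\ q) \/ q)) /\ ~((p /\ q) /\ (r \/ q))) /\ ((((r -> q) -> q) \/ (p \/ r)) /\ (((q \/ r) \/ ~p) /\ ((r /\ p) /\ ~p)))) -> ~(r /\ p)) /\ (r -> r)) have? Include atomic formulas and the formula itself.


Formula: (((((~~p -> ((q /\ q) \/ q)) /\ ~((p /\ q) /\ (r \/ q))) /\ ((((r -> q) -> q) \/ (p \/ r)) /\ (((q \/ r) \/ ~p) /\ ((r /\ p) /\ ~p)))) -> ~(r /\ p)) /\ (r -> r))
Subformulas found:
  1. r
  2. q
  3. p
  4. ~p
  5. ~~p
  6. (r -> q)
  7. (q \/ r)
  8. (r /\ p)
  9. (p /\ q)
  10. (q /\ q)
  11. (r \/ q)
  12. (r -> r)
  13. (p \/ r)
  14. ~(r /\ p)
  15. ((r -> q) -> q)
  16. ((q /\ q) \/ q)
  17. ((q \/ r) \/ ~p)
  18. ((r /\ p) /\ ~p)
  19. ((p /\ q) /\ (r \/ q))
  20. ~((p /\ q) /\ (r \/ q))
  21. (~~p -> ((q /\ q) \/ q))
  22. (((r -> q) -> q) \/ (p \/ r))
  23. (((q \/ r) \/ ~p) /\ ((r /\ p) /\ ~p))
  24. ((~~p -> ((q /\ q) \/ q)) /\ ~((p /\ q) /\ (r \/ q)))
  25. ((((r -> q) -> q) \/ (p \/ r)) /\ (((q \/ r) \/ ~p) /\ ((r /\ p) /\ ~p)))
  26. (((~~p -> ((q /\ q) \/ q)) /\ ~((p /\ q) /\ (r \/ q))) /\ ((((r -> q) -> q) \/ (p \/ r)) /\ (((q \/ r) \/ ~p) /\ ((r /\ p) /\ ~p))))
  27. ((((~~p -> ((q /\ q) \/ q)) /\ ~((p /\ q) /\ (r \/ q))) /\ ((((r -> q) -> q) \/ (p \/ r)) /\ (((q \/ r) \/ ~p) /\ ((r /\ p) /\ ~p)))) -> ~(r /\ p))
  28. (((((~~p -> ((q /\ q) \/ q)) /\ ~((p /\ q) /\ (r \/ q))) /\ ((((r -> q) -> q) \/ (p \/ r)) /\ (((q \/ r) \/ ~p) /\ ((r /\ p) /\ ~p)))) -> ~(r /\ p)) /\ (r -> r))
Total distinct subformulas = 28

28


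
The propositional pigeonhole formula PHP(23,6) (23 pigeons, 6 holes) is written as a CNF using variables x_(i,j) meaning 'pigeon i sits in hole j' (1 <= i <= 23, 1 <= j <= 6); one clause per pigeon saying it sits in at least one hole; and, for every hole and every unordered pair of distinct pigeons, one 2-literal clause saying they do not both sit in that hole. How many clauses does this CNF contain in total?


PHP(23,6): 23 pigeons, 6 holes, 23*6 = 138 variables.
- pigeon clauses: one per pigeon -> 23 clauses
- hole clauses: 6 holes * C(23,2) = 6 * 253 -> 1518 clauses
Total clauses = 23 + 1518 = 1541

1541


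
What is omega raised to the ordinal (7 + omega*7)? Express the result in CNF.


omega^(7 + omega*7):
In ordinal addition a term is absorbed by a following term of strictly larger exponent: 0 < 1, so 7 + omega*7 = omega*7.
omega raised to a CNF ordinal is a single CNF term: Result = omega^(omega*7)

omega^(omega*7)


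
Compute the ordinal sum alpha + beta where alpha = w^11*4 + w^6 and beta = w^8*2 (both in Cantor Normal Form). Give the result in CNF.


Ordinal addition (w^11*4 + w^6) + w^8*2:
alpha's leading term has exponent 11 > beta's exponent 8, so it survives.
alpha's tail term has exponent 6 < beta's exponent 8, so it is absorbed by beta.
In ordinal addition, any term followed by a strictly larger-exponent term is absorbed.
Result = w^11*4 + w^8*2

w^11*4 + w^8*2


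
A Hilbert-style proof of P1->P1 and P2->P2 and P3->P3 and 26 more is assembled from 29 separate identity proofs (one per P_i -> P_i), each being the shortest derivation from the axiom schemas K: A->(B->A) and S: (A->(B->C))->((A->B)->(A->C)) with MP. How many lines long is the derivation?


The shortest proof of A->A from K and S in the Hilbert calculus has exactly 5 lines:
(1) K instance A->((A->A)->A), (2) S instance, (3) MP on 1,2, (4) K instance A->(A->A), (5) MP on 3,4.
For 29 independent identities: 29 * 5 = 145 lines total.

145


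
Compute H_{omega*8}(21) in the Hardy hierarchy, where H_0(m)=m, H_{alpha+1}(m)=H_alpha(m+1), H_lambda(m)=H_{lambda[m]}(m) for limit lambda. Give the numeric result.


H_{omega*8}(21):
For the Hardy hierarchy, H_{omega*k}(n) = 2^k * n.
2^8 = 256.
256 * 21 = 5376

5376


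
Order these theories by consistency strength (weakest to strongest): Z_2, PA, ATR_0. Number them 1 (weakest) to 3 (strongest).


Ordering by consistency strength:
1. PA
2. ATR_0
3. Z_2


Z_2=3, PA=1, ATR_0=2


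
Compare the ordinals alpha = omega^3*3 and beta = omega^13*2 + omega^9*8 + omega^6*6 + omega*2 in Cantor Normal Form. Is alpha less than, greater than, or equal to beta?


Compare term by term from highest exponent:
alpha = omega^3*3
beta = omega^13*2 + omega^9*8 + omega^6*6 + omega*2
Term 1: alpha has omega^3*3, beta has omega^13*2
Term 2: alpha has omega^0*0, beta has omega^9*8
Term 3: alpha has omega^0*0, beta has omega^6*6
Term 4: alpha has omega^0*0, beta has omega^1*2
Result: alpha < beta

alpha < beta


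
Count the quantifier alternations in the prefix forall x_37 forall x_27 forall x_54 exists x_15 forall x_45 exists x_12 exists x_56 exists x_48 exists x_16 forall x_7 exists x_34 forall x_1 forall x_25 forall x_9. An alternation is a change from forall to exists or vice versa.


Walk the prefix and count type changes:
  position 1: forall -> forall
  position 2: forall -> forall
  position 3: forall -> exists <-- alternation
  position 4: exists -> forall <-- alternation
  position 5: forall -> exists <-- alternation
  position 6: exists -> exists
  position 7: exists -> exists
  position 8: exists -> exists
  position 9: exists -> forall <-- alternation
  position 10: forall -> exists <-- alternation
  position 11: exists -> forall <-- alternation
  position 12: forall -> forall
  position 13: forall -> forall
Total alternations = 6

6


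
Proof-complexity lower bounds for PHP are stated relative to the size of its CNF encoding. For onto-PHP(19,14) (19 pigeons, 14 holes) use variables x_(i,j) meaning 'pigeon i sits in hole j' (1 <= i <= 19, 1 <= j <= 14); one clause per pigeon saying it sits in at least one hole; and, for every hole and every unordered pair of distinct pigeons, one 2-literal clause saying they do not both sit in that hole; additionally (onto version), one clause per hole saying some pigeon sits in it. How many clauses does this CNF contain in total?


onto-PHP(19,14): 19 pigeons, 14 holes, 19*14 = 266 variables.
- pigeon clauses: one per pigeon -> 19 clauses
- hole clauses: 14 holes * C(19,2) = 14 * 171 -> 2394 clauses
- onto clauses: one per hole -> 14 clauses
Total clauses = 19 + 2394 + 14 = 2427

2427


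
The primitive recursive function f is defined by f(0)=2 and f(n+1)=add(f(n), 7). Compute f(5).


f(0) = 2
f(1) = add(f(0), 7) = add(2, 7) = 9
f(2) = add(f(1), 7) = add(9, 7) = 16
f(3) = add(f(2), 7) = add(16, 7) = 23
f(4) = add(f(3), 7) = add(23, 7) = 30
f(5) = add(f(4), 7) = add(30, 7) = 37


37


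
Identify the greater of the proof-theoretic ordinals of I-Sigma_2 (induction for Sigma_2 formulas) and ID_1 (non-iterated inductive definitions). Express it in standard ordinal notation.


Proof-theoretic ordinal of I-Sigma_2 (induction for Sigma_2 formulas): omega^(omega^omega)
Proof-theoretic ordinal of ID_1 (non-iterated inductive definitions): psi_0(epsilon_{Omega+1})
Comparing: omega^(omega^omega) < psi_0(epsilon_{Omega+1}).
The larger ordinal is psi_0(epsilon_{Omega+1}) (from ID_1 (non-iterated inductive definitions)).

psi_0(epsilon_{Omega+1})


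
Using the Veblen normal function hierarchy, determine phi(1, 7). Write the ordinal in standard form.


phi(1, 7):
phi(1, beta) = epsilon_beta (the beta-th epsilon number).
phi(1, 7) = epsilon_7

epsilon_7


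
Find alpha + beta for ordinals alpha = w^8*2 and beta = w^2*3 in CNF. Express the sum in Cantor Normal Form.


Ordinal addition w^8*2 + w^2*3:
Leading exponent of alpha (8) > leading exponent of beta (2).
Since alpha's term has higher exponent than beta's leading term,
the sum is simply alpha followed by beta.
Result = w^8*2 + w^2*3

w^8*2 + w^2*3


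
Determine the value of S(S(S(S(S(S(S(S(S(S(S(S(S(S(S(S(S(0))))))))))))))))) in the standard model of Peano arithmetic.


Counting successors applied to 0:
17 applications of S to 0 = 17

17


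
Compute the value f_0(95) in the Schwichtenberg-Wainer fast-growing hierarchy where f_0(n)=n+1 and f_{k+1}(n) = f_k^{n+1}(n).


f_0(95) = 95 + 1 = 96

96


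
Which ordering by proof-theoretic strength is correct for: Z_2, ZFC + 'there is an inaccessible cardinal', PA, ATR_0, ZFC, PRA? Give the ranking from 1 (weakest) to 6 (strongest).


Ordering by consistency strength:
1. PRA
2. PA
3. ATR_0
4. Z_2
5. ZFC
6. ZFC + 'there is an inaccessible cardinal'


Z_2=4, ZFC + 'there is an inaccessible cardinal'=6, PA=2, ATR_0=3, ZFC=5, PRA=1


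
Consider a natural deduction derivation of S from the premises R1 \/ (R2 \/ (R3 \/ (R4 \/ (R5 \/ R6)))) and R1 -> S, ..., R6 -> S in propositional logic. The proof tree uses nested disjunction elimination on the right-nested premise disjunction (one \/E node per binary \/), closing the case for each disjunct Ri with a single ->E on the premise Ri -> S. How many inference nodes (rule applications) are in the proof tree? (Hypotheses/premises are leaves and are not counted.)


The premise R1 \/ (R2 \/ (R3 \/ (R4 \/ (R5 \/ R6)))) contains 6 disjuncts, hence 5 binary \/ connectives.
- Each binary \/ is eliminated once: 5 \/E nodes.
- Each of the 6 cases Ri derives S by one ->E with Ri -> S: 6 ->E nodes.
Total = 5 + 6 = 11

11


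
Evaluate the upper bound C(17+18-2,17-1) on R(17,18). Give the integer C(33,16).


R(17,18) <= C(17+18-2, 17-1) = C(33, 16)
C(33, 16) = 33! / (16! * 17!)
= 1166803110

1166803110


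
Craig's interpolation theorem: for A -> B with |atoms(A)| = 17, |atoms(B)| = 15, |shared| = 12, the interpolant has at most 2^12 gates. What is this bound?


Shared atoms = 12
Craig interpolant size bound = 2^12
= 4096

4096


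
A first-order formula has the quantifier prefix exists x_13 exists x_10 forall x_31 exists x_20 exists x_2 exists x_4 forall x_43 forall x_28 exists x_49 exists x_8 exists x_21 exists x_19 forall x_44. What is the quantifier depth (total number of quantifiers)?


Quantifier prefix has 13 quantifier symbols.
Quantifier depth = 13

13


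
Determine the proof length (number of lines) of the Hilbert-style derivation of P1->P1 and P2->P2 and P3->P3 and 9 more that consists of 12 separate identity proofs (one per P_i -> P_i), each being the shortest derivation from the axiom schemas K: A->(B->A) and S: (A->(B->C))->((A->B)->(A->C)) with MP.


The shortest proof of A->A from K and S in the Hilbert calculus has exactly 5 lines:
(1) K instance A->((A->A)->A), (2) S instance, (3) MP on 1,2, (4) K instance A->(A->A), (5) MP on 3,4.
For 12 independent identities: 12 * 5 = 60 lines total.

60


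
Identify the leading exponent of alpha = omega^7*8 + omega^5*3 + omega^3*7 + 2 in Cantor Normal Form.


CNF: omega^7*8 + omega^5*3 + omega^3*7 + 2
The leading term is omega^7*8, which has exponent 7.

7


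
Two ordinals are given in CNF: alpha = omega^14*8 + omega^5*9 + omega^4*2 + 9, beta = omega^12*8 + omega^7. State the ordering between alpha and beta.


Compare term by term from highest exponent:
alpha = omega^14*8 + omega^5*9 + omega^4*2 + 9
beta = omega^12*8 + omega^7
Term 1: alpha has omega^14*8, beta has omega^12*8
Term 2: alpha has omega^5*9, beta has omega^7*1
Term 3: alpha has omega^4*2, beta has omega^0*0
Term 4: alpha has omega^0*9, beta has omega^0*0
Result: alpha > beta

alpha > beta


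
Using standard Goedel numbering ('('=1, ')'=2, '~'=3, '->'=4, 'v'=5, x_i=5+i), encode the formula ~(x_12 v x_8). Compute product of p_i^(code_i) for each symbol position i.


Formula: ~(x_12 v x_8)
Symbol codes: [3, 1, 17, 5, 13, 2]
Primes: [2, 3, 5, 7, 11, 13]
p_1^3 = 2^3 = 8
p_2^1 = 3^1 = 3
p_3^17 = 5^17 = 762939453125
p_4^5 = 7^5 = 16807
p_5^13 = 11^13 = 34522712143931
p_6^2 = 13^2 = 169
Product = 1795490564346591166497802734375000

1795490564346591166497802734375000


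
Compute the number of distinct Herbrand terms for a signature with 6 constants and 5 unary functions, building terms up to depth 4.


Herbrand terms by depth:
Depth 0: 6 constants
Depth 1: 30 new terms (running total: 36)
Depth 2: 150 new terms (running total: 186)
Depth 3: 750 new terms (running total: 936)
Depth 4: 3750 new terms (running total: 4686)
Total distinct ground terms = 4686

4686


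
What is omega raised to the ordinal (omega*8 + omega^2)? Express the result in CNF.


omega^(omega*8 + omega^2):
In ordinal addition a term is absorbed by a following term of strictly larger exponent: 1 < 2, so omega*8 + omega^2 = omega^2.
omega raised to a CNF ordinal is a single CNF term: Result = omega^(omega^2)

omega^(omega^2)


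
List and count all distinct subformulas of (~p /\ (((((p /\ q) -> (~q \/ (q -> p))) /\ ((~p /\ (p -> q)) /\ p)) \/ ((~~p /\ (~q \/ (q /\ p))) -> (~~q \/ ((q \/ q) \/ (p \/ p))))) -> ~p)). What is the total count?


Formula: (~p /\ (((((p /\ q) -> (~q \/ (q -> p))) /\ ((~p /\ (p -> q)) /\ p)) \/ ((~~p /\ (~q \/ (q /\ p))) -> (~~q \/ ((q \/ q) \/ (p \/ p))))) -> ~p))
Subformulas found:
  1. q
  2. p
  3. ~p
  4. ~q
  5. ~~p
  6. ~~q
  7. (p \/ p)
  8. (q /\ p)
  9. (p /\ q)
  10. (q -> p)
  11. (p -> q)
  12. (q \/ q)
  13. (~q \/ (q -> p))
  14. (~q \/ (q /\ p))
  15. (~p /\ (p -> q))
  16. ((q \/ q) \/ (p \/ p))
  17. ((~p /\ (p -> q)) /\ p)
  18. (~~p /\ (~q \/ (q /\ p)))
  19. ((p /\ q) -> (~q \/ (q -> p)))
  20. (~~q \/ ((q \/ q) \/ (p \/ p)))
  21. (((p /\ q) -> (~q \/ (q -> p))) /\ ((~p /\ (p -> q)) /\ p))
  22. ((~~p /\ (~q \/ (q /\ p))) -> (~~q \/ ((q \/ q) \/ (p \/ p))))
  23. ((((p /\ q) -> (~q \/ (q -> p))) /\ ((~p /\ (p -> q)) /\ p)) \/ ((~~p /\ (~q \/ (q /\ p))) -> (~~q \/ ((q \/ q) \/ (p \/ p)))))
  24. (((((p /\ q) -> (~q \/ (q -> p))) /\ ((~p /\ (p -> q)) /\ p)) \/ ((~~p /\ (~q \/ (q /\ p))) -> (~~q \/ ((q \/ q) \/ (p \/ p))))) -> ~p)
  25. (~p /\ (((((p /\ q) -> (~q \/ (q -> p))) /\ ((~p /\ (p -> q)) /\ p)) \/ ((~~p /\ (~q \/ (q /\ p))) -> (~~q \/ ((q \/ q) \/ (p \/ p))))) -> ~p))
Total distinct subformulas = 25

25


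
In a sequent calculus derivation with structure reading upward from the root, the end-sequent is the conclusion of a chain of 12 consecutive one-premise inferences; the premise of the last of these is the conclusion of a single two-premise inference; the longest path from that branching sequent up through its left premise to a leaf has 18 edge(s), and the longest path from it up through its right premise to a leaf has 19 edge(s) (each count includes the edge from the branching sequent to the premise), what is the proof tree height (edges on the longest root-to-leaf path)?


Longest path through the left premise: 18 edges (measured from the branching sequent)
Longest path through the right premise: 19 edges
Height of the subtree rooted at the branching sequent: max(18, 19) = 19
The branching sequent sits 12 edges above the root (the chain of one-premise inferences), so height = 19 + 12 = 31

31


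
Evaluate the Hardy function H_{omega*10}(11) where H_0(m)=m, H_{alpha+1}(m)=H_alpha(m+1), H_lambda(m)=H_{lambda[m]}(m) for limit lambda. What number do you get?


H_{omega*10}(11):
For the Hardy hierarchy, H_{omega*k}(n) = 2^k * n.
2^10 = 1024.
1024 * 11 = 11264

11264


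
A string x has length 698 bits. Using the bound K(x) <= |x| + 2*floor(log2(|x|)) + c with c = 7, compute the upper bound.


floor(log2(698)) = 9
2 * 9 = 18
K(x) <= 698 + 18 + 7 = 723

723


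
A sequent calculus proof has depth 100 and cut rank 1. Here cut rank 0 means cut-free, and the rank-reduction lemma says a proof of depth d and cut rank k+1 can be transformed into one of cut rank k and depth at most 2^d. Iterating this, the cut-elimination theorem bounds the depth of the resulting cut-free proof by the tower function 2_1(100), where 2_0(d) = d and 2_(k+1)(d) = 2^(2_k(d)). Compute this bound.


Each rank reduction sends depth d to at most 2^d; cut rank r needs r reductions.
2_0(100) = 100
2_1(100) = 2^100 = 1267650600228229401496703205376
Cut-free depth bound = 1267650600228229401496703205376

1267650600228229401496703205376


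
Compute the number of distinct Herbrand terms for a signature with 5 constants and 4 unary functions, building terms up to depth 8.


Herbrand terms by depth:
Depth 0: 5 constants
Depth 1: 20 new terms (running total: 25)
Depth 2: 80 new terms (running total: 105)
Depth 3: 320 new terms (running total: 425)
Depth 4: 1280 new terms (running total: 1705)
Depth 5: 5120 new terms (running total: 6825)
Depth 6: 20480 new terms (running total: 27305)
Depth 7: 81920 new terms (running total: 109225)
Depth 8: 327680 new terms (running total: 436905)
Total distinct ground terms = 436905

436905


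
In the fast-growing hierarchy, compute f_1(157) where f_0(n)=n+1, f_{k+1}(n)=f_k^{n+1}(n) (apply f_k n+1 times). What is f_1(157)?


f_1(157) = f_0^158(157)
f_0 adds 1 each time, applied 158 times.
f_1(157) = 157 + 158 = 315

315


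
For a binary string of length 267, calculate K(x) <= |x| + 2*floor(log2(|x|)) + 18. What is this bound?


floor(log2(267)) = 8
2 * 8 = 16
K(x) <= 267 + 16 + 18 = 301

301


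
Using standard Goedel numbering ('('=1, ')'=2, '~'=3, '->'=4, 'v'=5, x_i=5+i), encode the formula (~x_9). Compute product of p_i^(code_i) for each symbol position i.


Formula: (~x_9)
Symbol codes: [1, 3, 14, 2]
Primes: [2, 3, 5, 7]
p_1^1 = 2^1 = 2
p_2^3 = 3^3 = 27
p_3^14 = 5^14 = 6103515625
p_4^2 = 7^2 = 49
Product = 16149902343750

16149902343750


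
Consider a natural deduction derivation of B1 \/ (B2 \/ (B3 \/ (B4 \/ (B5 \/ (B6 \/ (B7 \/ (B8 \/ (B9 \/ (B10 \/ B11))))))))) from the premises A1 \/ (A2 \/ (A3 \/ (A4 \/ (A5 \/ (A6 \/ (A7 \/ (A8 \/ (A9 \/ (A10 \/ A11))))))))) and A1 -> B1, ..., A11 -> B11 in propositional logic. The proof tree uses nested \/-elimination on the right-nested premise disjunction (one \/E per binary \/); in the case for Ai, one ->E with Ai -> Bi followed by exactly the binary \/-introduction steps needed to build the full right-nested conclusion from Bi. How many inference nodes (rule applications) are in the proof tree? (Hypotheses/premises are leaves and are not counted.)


Constructive dilemma with 11 branches, all disjunctions right-nested:
- \/E: the premise has 10 binary \/, each eliminated once: 10 nodes.
- ->E: one per case (Ai with Ai -> Bi gives Bi): 11 nodes.
- \/I: in case i < n, Bi needs 1 step to form Bi \/ (B(i+1) \/ ...) and then i-1 steps to prepend B(i-1), ..., B1, i.e. i steps; in case i = n, B11 needs 10 prepend steps.
  \/I total = (1 + 2 + ... + 10) + 10 = 55 + 10 = 65 nodes.
Total = 10 + 11 + 65 = 86

86


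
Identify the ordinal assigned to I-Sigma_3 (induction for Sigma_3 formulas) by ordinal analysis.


The proof-theoretic ordinal of I-Sigma_3 (induction for Sigma_3 formulas) is a standard result in ordinal analysis.
This ordinal is the supremum of order types of primitive recursive well-orderings
that the theory can prove to be well-ordered.
For I-Sigma_3 (induction for Sigma_3 formulas), the proof-theoretic ordinal is omega^(omega^(omega^omega)).

omega^(omega^(omega^omega))


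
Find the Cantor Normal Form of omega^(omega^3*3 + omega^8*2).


omega^(omega^3*3 + omega^8*2):
In ordinal addition a term is absorbed by a following term of strictly larger exponent: 3 < 8, so omega^3*3 + omega^8*2 = omega^8*2.
omega raised to a CNF ordinal is a single CNF term: Result = omega^(omega^8*2)

omega^(omega^8*2)


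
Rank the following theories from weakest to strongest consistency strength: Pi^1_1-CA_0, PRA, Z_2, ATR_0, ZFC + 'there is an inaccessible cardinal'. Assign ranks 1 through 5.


Ordering by consistency strength:
1. PRA
2. ATR_0
3. Pi^1_1-CA_0
4. Z_2
5. ZFC + 'there is an inaccessible cardinal'


Pi^1_1-CA_0=3, PRA=1, Z_2=4, ATR_0=2, ZFC + 'there is an inaccessible cardinal'=5


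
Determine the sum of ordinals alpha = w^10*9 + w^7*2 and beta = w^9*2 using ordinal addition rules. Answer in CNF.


Ordinal addition (w^10*9 + w^7*2) + w^9*2:
alpha's leading term has exponent 10 > beta's exponent 9, so it survives.
alpha's tail term has exponent 7 < beta's exponent 9, so it is absorbed by beta.
In ordinal addition, any term followed by a strictly larger-exponent term is absorbed.
Result = w^10*9 + w^9*2

w^10*9 + w^9*2


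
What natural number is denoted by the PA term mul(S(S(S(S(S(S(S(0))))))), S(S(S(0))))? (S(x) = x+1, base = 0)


mul(S^7(0), S^3(0)):
S^7(0) = 7
S^3(0) = 3
7 * 3 = 21

21


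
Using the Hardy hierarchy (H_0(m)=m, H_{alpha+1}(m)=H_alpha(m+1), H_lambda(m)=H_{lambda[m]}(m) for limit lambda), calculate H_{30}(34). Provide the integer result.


H_30(34):
For finite ordinals k, H_k(n) = n + k (each successor step adds 1).
H_30(34) = 34 + 30 = 64

64


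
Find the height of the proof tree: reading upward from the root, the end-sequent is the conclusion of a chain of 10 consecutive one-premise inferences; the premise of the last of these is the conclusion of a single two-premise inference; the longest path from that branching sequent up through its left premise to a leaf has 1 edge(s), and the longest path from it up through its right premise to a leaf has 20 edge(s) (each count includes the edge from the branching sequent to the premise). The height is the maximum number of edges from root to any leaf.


Longest path through the left premise: 1 edges (measured from the branching sequent)
Longest path through the right premise: 20 edges
Height of the subtree rooted at the branching sequent: max(1, 20) = 20
The branching sequent sits 10 edges above the root (the chain of one-premise inferences), so height = 20 + 10 = 30

30


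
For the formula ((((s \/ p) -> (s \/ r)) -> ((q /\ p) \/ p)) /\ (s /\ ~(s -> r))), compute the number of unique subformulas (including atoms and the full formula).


Formula: ((((s \/ p) -> (s \/ r)) -> ((q /\ p) \/ p)) /\ (s /\ ~(s -> r)))
Subformulas found:
  1. q
  2. s
  3. r
  4. p
  5. (s \/ r)
  6. (q /\ p)
  7. (s -> r)
  8. (s \/ p)
  9. ~(s -> r)
  10. ((q /\ p) \/ p)
  11. (s /\ ~(s -> r))
  12. ((s \/ p) -> (s \/ r))
  13. (((s \/ p) -> (s \/ r)) -> ((q /\ p) \/ p))
  14. ((((s \/ p) -> (s \/ r)) -> ((q /\ p) \/ p)) /\ (s /\ ~(s -> r)))
Total distinct subformulas = 14

14


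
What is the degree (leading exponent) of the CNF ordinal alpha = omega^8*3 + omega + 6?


CNF: omega^8*3 + omega + 6
The leading term is omega^8*3, which has exponent 8.

8


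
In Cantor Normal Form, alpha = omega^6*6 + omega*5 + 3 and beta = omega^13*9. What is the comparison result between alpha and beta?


Compare term by term from highest exponent:
alpha = omega^6*6 + omega*5 + 3
beta = omega^13*9
Term 1: alpha has omega^6*6, beta has omega^13*9
Term 2: alpha has omega^1*5, beta has omega^0*0
Term 3: alpha has omega^0*3, beta has omega^0*0
Result: alpha < beta

alpha < beta


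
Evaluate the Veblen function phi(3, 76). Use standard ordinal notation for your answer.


phi(3, 76):
phi(3, beta) = eta_beta (the beta-th eta number, fixed point of zeta).
phi(3, 76) = eta_76

eta_76


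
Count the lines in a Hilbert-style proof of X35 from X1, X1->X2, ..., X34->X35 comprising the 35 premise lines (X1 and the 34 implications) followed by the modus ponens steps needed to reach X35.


We have 35 premise lines: X1 and 34 implications.
Each implication is detached once by MP, giving 34 MP lines.
35 premise lines + 34 MP lines = 69 total lines.

69


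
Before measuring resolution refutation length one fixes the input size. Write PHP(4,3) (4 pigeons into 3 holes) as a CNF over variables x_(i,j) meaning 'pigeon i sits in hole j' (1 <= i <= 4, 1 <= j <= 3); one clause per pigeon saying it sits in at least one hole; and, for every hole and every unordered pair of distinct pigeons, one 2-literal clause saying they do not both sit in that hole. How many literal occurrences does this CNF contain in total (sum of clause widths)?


PHP(4,3): 4 pigeons, 3 holes, 4*3 = 12 variables.
- pigeon clauses: one per pigeon -> 4 clauses of width 3 -> 12 literals
- hole clauses: 3 holes * C(4,2) = 3 * 6 -> 18 clauses of width 2 -> 36 literals
Total literal occurrences = 12 + 36 = 48

48


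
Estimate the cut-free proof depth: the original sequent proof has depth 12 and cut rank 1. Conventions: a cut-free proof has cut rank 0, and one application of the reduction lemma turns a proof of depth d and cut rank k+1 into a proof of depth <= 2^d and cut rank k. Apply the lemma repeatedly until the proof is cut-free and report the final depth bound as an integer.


Each rank reduction sends depth d to at most 2^d; cut rank r needs r reductions.
2_0(12) = 12
2_1(12) = 2^12 = 4096
Cut-free depth bound = 4096

4096


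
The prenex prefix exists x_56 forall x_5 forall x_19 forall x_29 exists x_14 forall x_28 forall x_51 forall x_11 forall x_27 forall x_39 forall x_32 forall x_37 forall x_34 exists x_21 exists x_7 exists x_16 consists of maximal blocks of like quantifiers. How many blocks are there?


Alternations = 4.
Blocks = alternations + 1 = 5

5


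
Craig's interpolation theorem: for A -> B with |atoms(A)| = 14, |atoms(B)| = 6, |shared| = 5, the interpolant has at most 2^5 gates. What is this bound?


Shared atoms = 5
Craig interpolant size bound = 2^5
= 32

32


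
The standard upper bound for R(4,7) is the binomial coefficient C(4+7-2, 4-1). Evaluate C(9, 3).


R(4,7) <= C(4+7-2, 4-1) = C(9, 3)
C(9, 3) = 9! / (3! * 6!)
= 84

84


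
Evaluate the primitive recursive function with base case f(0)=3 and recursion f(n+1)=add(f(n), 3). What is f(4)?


f(0) = 3
f(1) = add(f(0), 3) = add(3, 3) = 6
f(2) = add(f(1), 3) = add(6, 3) = 9
f(3) = add(f(2), 3) = add(9, 3) = 12
f(4) = add(f(3), 3) = add(12, 3) = 15


15


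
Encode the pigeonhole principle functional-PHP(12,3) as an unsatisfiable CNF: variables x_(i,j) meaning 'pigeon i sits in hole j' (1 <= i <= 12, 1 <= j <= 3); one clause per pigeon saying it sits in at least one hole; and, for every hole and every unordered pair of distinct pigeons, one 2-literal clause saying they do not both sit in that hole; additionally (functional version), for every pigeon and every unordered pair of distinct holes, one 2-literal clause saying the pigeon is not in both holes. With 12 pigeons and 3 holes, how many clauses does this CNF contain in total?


functional-PHP(12,3): 12 pigeons, 3 holes, 12*3 = 36 variables.
- pigeon clauses: one per pigeon -> 12 clauses
- hole clauses: 3 holes * C(12,2) = 3 * 66 -> 198 clauses
- functional clauses: 12 pigeons * C(3,2) = 12 * 3 -> 36 clauses
Total clauses = 12 + 198 + 36 = 246

246


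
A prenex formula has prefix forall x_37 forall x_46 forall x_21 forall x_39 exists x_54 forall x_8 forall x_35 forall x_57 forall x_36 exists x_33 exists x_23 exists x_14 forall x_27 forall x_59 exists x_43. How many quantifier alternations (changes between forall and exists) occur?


Walk the prefix and count type changes:
  position 1: forall -> forall
  position 2: forall -> forall
  position 3: forall -> forall
  position 4: forall -> exists <-- alternation
  position 5: exists -> forall <-- alternation
  position 6: forall -> forall
  position 7: forall -> forall
  position 8: forall -> forall
  position 9: forall -> exists <-- alternation
  position 10: exists -> exists
  position 11: exists -> exists
  position 12: exists -> forall <-- alternation
  position 13: forall -> forall
  position 14: forall -> exists <-- alternation
Total alternations = 5

5


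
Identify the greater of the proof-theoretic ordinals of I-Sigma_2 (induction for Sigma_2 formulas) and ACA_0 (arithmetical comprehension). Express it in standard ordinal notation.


Proof-theoretic ordinal of I-Sigma_2 (induction for Sigma_2 formulas): omega^(omega^omega)
Proof-theoretic ordinal of ACA_0 (arithmetical comprehension): epsilon_0
Comparing: omega^(omega^omega) < epsilon_0.
The larger ordinal is epsilon_0 (from ACA_0 (arithmetical comprehension)).

epsilon_0


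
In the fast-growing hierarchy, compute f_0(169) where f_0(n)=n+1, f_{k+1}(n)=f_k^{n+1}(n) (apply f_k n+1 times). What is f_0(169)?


f_0(169) = 169 + 1 = 170

170


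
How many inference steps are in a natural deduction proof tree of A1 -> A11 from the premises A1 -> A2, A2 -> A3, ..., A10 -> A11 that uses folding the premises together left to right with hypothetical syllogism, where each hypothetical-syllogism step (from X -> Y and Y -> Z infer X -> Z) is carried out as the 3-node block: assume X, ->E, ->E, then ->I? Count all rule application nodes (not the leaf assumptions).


There are 10 premises in the chain. The first HS step combines premises 1 and 2; each further premise needs one more HS step.
So 10 premises require 10 - 1 = 9 hypothetical-syllogism steps.
Each HS step uses 3 inference nodes (->E, ->E, ->I).
9 * 3 = 27 total inference nodes.

27


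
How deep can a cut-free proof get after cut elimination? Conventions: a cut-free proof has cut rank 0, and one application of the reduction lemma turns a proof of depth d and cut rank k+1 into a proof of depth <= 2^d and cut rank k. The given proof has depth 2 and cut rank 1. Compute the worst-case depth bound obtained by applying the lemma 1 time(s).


Each rank reduction sends depth d to at most 2^d; cut rank r needs r reductions.
2_0(2) = 2
2_1(2) = 2^2 = 4
Cut-free depth bound = 4

4
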